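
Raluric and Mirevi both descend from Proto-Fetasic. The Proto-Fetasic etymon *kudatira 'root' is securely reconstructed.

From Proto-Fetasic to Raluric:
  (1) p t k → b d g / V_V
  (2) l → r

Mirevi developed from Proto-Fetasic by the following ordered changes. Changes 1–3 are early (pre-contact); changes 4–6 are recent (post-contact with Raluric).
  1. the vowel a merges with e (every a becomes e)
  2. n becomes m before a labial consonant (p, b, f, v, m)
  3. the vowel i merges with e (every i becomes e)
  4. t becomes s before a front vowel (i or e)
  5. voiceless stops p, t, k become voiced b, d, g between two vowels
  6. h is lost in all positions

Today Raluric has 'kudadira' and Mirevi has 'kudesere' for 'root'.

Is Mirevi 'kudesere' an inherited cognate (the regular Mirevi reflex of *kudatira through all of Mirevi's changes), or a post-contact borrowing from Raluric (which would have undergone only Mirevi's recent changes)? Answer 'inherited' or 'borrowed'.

If inherited, *kudatira would pass through all of Mirevi's changes:
Mirevi: start from *kudatira.
  rule 1 (vowel merger): kudatira → kudetire
  rule 2: no change — kudetire
  rule 3 (vowel merger): kudetire → kudetere
  rule 4 (palatalisation): kudetere → kudesere
  rule 5: no change — kudesere
  rule 6: no change — kudesere
  ⇒ Mirevi kudesere
If borrowed from Raluric 'kudadira' after the early changes, it would undergo only the recent ones:
  rule 4 (palatalisation): no change (kudadira)
  rule 5 (intervocalic voicing): no change (kudadira)
  rule 6 (h-loss): no change (kudadira)
  ⇒ as a loan: kudadira
Mirevi 'kudesere' matches the inherited outcome exactly, so it is an inherited cognate, not a loan.

inherited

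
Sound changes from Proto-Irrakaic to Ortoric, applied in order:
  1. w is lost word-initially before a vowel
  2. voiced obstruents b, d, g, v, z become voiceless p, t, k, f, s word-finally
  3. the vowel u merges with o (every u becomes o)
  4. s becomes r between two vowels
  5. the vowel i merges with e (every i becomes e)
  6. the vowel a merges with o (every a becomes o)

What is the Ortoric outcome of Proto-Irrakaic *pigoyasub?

pegoyorop

Ortoric: *pigoyasub
  pigoyasub (rule 1 does not apply)
  pigoyasub → pigoyasup   [final devoicing]
  pigoyasup → pigoyasop   [vowel merger]
  pigoyasop → pigoyarop   [rhotacism]
  pigoyarop → pegoyarop   [vowel merger]
  pegoyarop → pegoyorop   [vowel merger]
  giving Ortoric pegoyorop.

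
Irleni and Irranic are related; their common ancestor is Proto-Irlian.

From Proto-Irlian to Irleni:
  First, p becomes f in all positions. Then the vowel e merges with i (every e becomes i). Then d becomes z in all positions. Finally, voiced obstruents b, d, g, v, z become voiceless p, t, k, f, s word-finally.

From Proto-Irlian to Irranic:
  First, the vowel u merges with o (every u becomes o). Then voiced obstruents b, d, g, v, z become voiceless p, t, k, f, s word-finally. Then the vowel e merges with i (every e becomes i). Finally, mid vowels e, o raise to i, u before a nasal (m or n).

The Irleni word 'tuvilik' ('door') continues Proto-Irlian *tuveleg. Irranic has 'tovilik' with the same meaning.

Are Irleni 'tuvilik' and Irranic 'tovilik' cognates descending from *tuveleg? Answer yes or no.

yes

Derive the expected Irranic reflex of *tuveleg:
Irranic: *tuveleg > toveleg > tovelek > tovilik  (by vowel merger, final devoicing, vowel merger)
Irranic 'tovilik' matches the regular reflex exactly, so the pair is cognate.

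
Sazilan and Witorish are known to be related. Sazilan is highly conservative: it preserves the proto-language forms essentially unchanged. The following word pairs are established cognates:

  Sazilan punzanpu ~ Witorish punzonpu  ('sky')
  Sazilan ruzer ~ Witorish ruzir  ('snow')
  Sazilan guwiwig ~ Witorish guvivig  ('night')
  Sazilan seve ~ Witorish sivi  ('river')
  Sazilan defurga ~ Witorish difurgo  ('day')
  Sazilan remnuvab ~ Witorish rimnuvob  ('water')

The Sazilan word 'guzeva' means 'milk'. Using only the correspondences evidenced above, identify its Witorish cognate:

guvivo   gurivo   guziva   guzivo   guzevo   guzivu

seve ~ sivi — Sazilan e corresponds to Witorish i after a consonant, before a labial obstruent.
defurga ~ difurgo — Sazilan a corresponds to Witorish o word-finally.
Applying these to Sazilan 'guzeva':
  guzeva → guziva   (e→i after a consonant, before a labial obstruent)
  guziva → guzivo   (a→o word-finally)
So the Witorish cognate is 'guzivo'.

guzivo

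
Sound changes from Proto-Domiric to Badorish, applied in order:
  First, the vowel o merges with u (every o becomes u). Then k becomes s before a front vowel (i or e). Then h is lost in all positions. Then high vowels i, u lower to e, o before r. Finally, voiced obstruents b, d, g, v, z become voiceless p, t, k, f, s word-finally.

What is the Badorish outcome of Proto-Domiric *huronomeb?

orunumep

Badorish: *huronomeb
  huronomeb → hurunumeb   [vowel merger]
  hurunumeb (rule 2 does not apply)
  hurunumeb → urunumeb   [h-loss]
  urunumeb → orunumeb   [pre-rhotic lowering]
  orunumeb → orunumep   [final devoicing]
  giving Badorish orunumep.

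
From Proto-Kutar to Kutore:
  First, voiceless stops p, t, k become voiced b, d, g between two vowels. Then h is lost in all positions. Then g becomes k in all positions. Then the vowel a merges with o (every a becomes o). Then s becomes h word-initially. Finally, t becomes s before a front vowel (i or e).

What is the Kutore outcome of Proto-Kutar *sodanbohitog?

Kutore: start from *sodanbohitog.
  rule 1 (intervocalic voicing): sodanbohitog → sodanbohidog
  rule 2 (h-loss): sodanbohidog → sodanboidog
  rule 3 (unconditioned shift): sodanboidog → sodanboidok
  rule 4 (vowel merger): sodanboidok → sodonboidok
  rule 5 (debuccalisation): sodonboidok → hodonboidok
  rule 6: no change — hodonboidok
  ⇒ Kutore hodonboidok

hodonboidok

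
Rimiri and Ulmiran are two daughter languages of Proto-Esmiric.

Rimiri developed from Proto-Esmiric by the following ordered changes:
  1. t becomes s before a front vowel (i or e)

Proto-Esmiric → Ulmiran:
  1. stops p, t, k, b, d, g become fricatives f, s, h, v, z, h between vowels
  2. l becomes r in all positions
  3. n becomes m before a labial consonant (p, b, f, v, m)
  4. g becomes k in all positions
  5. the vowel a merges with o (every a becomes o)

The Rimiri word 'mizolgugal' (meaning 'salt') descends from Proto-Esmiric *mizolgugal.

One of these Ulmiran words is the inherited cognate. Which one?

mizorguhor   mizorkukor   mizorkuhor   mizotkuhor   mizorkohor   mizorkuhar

Ulmiran: *mizolgugal
  mizolgugal → mizolguhal   [intervocalic lenition]
  mizolguhal → mizorguhar   [unconditioned shift]
  mizorguhar (rule 3 does not apply)
  mizorguhar → mizorkuhar   [unconditioned shift]
  mizorkuhar → mizorkuhor   [vowel merger]
  giving Ulmiran mizorkuhor.
Among the options, 'mizorkuhor' alone shows every Ulmiran change applied in order.

mizorkuhor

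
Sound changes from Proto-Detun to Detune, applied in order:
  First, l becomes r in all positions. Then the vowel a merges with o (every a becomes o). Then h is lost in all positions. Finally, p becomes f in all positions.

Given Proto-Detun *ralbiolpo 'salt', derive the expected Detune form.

rorbiorfo

Detune: *ralbiolpo
  ralbiolpo → rarbiorpo   [unconditioned shift]
  rarbiorpo → rorbiorpo   [vowel merger]
  rorbiorpo (rule 3 does not apply)
  rorbiorpo → rorbiorfo   [unconditioned shift]
  giving Detune rorbiorfo.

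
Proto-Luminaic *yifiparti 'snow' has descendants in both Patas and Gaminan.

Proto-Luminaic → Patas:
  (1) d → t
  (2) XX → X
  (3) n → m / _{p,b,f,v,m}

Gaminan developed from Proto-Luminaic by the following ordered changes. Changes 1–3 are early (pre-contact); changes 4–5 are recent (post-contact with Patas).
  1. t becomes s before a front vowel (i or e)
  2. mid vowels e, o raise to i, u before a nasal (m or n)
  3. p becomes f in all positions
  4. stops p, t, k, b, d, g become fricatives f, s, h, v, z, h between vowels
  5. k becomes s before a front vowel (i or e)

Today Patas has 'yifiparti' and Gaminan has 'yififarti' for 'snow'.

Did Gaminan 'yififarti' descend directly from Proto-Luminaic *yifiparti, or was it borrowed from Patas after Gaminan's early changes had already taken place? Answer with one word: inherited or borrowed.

borrowed

If inherited, *yifiparti would pass through all of Gaminan's changes:
Gaminan: *yifiparti > yifiparsi > yififarsi  (by palatalisation, unconditioned shift)
If borrowed from Patas 'yifiparti' after the early changes, it would undergo only the recent ones:
  rule 4 (intervocalic lenition): yifiparti → yififarti
  rule 5 (palatalisation): no change (yififarti)
  ⇒ as a loan: yififarti
Gaminan 'yififarti' matches the loan outcome 'yififarti', not the inherited 'yififarsi' — it skipped the early Gaminan changes, so it was borrowed from Patas.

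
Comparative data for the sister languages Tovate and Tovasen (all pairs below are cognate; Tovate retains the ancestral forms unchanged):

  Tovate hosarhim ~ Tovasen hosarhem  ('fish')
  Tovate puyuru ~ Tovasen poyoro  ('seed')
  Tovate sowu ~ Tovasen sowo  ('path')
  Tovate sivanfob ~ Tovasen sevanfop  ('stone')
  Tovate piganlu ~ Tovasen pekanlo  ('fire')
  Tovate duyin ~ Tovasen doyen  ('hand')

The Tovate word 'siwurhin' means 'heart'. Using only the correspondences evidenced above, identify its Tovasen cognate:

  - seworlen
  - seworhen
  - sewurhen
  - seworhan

seworhen

piganlu ~ pekanlo — Tovate i corresponds to Tovasen e after a consonant, before a consonant other than r, m, n, p, b, f, v.
puyuru ~ poyoro — Tovate u corresponds to Tovasen o after a consonant, before r.
duyin ~ doyen — Tovate i corresponds to Tovasen e after a consonant, before a nasal.
Applying these to Tovate 'siwurhin':
  siwurhin → sewurhin   (i→e after a consonant, before a consonant other than r, m, n, p, b, f, v)
  sewurhin → seworhin   (u→o after a consonant, before r)
  seworhin → seworhen   (i→e after a consonant, before a nasal)
So the Tovasen cognate is 'seworhen'.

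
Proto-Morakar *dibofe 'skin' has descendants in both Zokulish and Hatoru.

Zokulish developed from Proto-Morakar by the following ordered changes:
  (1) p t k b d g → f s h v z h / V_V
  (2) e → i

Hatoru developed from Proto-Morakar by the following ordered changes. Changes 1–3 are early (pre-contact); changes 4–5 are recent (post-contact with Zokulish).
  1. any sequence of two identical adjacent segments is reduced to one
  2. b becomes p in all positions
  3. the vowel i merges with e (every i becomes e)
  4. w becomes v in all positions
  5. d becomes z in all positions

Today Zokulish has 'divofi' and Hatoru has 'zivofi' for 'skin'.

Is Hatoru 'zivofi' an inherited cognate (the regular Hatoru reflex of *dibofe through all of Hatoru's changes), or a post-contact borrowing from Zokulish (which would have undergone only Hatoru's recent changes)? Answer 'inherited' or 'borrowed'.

borrowed

If inherited, *dibofe would pass through all of Hatoru's changes:
Hatoru: *dibofe > dipofe > depofe > zepofe  (by unconditioned shift, vowel merger, unconditioned shift)
If borrowed from Zokulish 'divofi' after the early changes, it would undergo only the recent ones:
  rule 4 (unconditioned shift): no change (divofi)
  rule 5 (unconditioned shift): divofi → zivofi
  ⇒ as a loan: zivofi
Hatoru 'zivofi' matches the loan outcome 'zivofi', not the inherited 'zepofe' — it skipped the early Hatoru changes, so it was borrowed from Zokulish.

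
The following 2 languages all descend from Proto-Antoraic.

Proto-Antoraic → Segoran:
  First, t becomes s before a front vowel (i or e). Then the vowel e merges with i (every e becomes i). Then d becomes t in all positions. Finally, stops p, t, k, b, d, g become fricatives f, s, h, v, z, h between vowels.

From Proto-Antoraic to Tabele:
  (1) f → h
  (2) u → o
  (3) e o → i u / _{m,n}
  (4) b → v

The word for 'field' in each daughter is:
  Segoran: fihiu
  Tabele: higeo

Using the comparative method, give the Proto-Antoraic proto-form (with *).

Position 1: Segoran has f, Tabele has h. Taking the neighbouring segments as reconstructed: Segoran f can only go back to *f; Tabele h could go back to *f or *h — the one source consistent with every daughter is *f.
Position 4: Segoran has i, Tabele has e. Tabele preserves e here (none of its changes turn any other segment into e), so the proto-segment is *e.
This points to *figeu. Verify forward in each daughter:
Segoran: *figeu > figiu > fihiu  (by vowel merger, intervocalic lenition)
Tabele: *figeu > higeu > higeo  (by unconditioned shift, vowel merger)
Only *figeu yields all of Segoran fihiu, Tabele higeo.

*figeu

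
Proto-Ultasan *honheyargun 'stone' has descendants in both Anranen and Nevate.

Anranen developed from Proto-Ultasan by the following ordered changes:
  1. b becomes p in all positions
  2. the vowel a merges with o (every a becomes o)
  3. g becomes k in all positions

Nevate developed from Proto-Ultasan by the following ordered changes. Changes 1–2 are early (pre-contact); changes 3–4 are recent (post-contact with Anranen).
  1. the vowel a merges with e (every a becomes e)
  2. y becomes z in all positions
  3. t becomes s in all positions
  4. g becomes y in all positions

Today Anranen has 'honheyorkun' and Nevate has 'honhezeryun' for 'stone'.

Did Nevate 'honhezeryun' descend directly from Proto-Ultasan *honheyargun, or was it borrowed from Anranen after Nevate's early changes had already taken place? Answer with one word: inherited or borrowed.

inherited

If inherited, *honheyargun would pass through all of Nevate's changes:
Nevate: start from *honheyargun.
  rule 1 (vowel merger): honheyargun → honheyergun
  rule 2 (unconditioned shift): honheyergun → honhezergun
  rule 3: no change — honhezergun
  rule 4 (unconditioned shift): honhezergun → honhezeryun
  ⇒ Nevate honhezeryun
If borrowed from Anranen 'honheyorkun' after the early changes, it would undergo only the recent ones:
  rule 3 (unconditioned shift): no change (honheyorkun)
  rule 4 (unconditioned shift): no change (honheyorkun)
  ⇒ as a loan: honheyorkun
Nevate 'honhezeryun' matches the inherited outcome exactly, so it is an inherited cognate, not a loan.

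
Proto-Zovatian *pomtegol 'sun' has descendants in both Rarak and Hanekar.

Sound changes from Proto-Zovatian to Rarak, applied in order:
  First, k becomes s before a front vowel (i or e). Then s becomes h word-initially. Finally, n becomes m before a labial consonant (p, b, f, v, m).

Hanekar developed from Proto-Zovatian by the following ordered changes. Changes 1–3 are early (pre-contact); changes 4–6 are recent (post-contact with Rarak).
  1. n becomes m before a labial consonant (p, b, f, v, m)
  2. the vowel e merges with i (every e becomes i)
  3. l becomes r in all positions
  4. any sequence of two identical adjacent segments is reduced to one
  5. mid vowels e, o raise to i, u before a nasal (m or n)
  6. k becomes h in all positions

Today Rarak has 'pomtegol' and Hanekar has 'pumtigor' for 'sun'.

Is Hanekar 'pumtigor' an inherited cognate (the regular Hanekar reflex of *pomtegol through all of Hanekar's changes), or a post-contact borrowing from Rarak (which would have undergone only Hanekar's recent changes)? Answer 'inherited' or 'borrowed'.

If inherited, *pomtegol would pass through all of Hanekar's changes:
Hanekar: *pomtegol > pomtigol > pomtigor > pumtigor  (by vowel merger, unconditioned shift, pre-nasal raising)
If borrowed from Rarak 'pomtegol' after the early changes, it would undergo only the recent ones:
  rule 4 (degemination): no change (pomtegol)
  rule 5 (pre-nasal raising): pomtegol → pumtegol
  rule 6 (unconditioned shift): no change (pumtegol)
  ⇒ as a loan: pumtegol
Hanekar 'pumtigor' matches the inherited outcome exactly, so it is an inherited cognate, not a loan.

inherited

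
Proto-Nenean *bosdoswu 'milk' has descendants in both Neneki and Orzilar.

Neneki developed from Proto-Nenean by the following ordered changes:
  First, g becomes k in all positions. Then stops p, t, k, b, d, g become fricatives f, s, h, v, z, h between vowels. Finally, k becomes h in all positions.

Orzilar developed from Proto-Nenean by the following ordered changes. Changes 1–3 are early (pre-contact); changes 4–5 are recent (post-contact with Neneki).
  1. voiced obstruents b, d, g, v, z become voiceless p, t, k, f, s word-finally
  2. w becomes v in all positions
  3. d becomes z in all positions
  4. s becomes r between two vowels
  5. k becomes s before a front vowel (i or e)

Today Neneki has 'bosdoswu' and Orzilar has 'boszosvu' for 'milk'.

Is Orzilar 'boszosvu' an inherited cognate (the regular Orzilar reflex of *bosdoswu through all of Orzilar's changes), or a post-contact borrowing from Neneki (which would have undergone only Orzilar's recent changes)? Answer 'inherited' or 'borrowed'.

inherited

If inherited, *bosdoswu would pass through all of Orzilar's changes:
Orzilar: *bosdoswu > bosdosvu > boszosvu  (by unconditioned shift, unconditioned shift)
If borrowed from Neneki 'bosdoswu' after the early changes, it would undergo only the recent ones:
  rule 4 (rhotacism): no change (bosdoswu)
  rule 5 (palatalisation): no change (bosdoswu)
  ⇒ as a loan: bosdoswu
Orzilar 'boszosvu' matches the inherited outcome exactly, so it is an inherited cognate, not a loan.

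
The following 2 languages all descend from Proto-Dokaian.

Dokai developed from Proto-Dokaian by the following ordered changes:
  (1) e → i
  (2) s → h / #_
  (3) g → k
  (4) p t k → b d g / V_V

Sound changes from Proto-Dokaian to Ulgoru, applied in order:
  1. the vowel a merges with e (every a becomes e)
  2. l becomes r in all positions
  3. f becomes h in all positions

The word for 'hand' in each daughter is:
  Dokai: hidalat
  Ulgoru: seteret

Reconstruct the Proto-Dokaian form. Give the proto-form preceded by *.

*setalat

Position 2: Dokai has i, Ulgoru has e. Taking the neighbouring segments as reconstructed: Dokai i could go back to *e or *i; Ulgoru e could go back to *a or *e — the one source consistent with every daughter is *e.
Position 3: Dokai has d, Ulgoru has t. Ulgoru preserves t here (none of its changes turn any other segment into t), so the proto-segment is *t.
Position 4: Dokai has a, Ulgoru has e. Dokai preserves a here (none of its changes turn any other segment into a), so the proto-segment is *a.
This points to *setalat. Verify forward in each daughter:
Dokai: *setalat
  setalat → sitalat   [vowel merger]
  sitalat → hitalat   [debuccalisation]
  hitalat (rule 3 does not apply)
  hitalat → hidalat   [intervocalic voicing]
  giving Dokai hidalat.
Ulgoru: *setalat > setelet > seteret  (by vowel merger, unconditioned shift)
No other proto-form is consistent with every reflex, so the reconstruction is *setalat.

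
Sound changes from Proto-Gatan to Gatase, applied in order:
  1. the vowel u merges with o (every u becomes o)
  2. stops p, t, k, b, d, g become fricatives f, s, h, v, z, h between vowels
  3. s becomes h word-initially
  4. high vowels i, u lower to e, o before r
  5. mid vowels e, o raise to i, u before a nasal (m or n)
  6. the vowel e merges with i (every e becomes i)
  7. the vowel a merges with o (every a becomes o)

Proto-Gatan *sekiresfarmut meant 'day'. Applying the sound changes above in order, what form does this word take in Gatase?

hihirisformot

Gatase: *sekiresfarmut > sekiresfarmot > sehiresfarmot > hehiresfarmot > heheresfarmot > hihirisfarmot > hihirisformot  (by vowel merger, intervocalic lenition, debuccalisation, pre-rhotic lowering, vowel merger, vowel merger)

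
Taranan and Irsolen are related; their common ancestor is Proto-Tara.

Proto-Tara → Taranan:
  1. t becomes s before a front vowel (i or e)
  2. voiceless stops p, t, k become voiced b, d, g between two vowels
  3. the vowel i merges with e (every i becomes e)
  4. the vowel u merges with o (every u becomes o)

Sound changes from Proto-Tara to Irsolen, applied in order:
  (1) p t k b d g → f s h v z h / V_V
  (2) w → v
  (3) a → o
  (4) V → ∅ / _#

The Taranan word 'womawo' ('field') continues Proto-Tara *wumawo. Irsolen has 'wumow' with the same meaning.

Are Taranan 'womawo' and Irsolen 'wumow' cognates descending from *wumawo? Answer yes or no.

Derive the expected Irsolen reflex of *wumawo:
Irsolen: *wumawo > vumavo > vumovo > vumov  (by unconditioned shift, vowel merger, apocope)
The regular Irsolen reflex would be 'vumov', but the attested form is 'wumow'. The correspondence is irregular, so they are not cognates (the Irsolen form has a different source).

no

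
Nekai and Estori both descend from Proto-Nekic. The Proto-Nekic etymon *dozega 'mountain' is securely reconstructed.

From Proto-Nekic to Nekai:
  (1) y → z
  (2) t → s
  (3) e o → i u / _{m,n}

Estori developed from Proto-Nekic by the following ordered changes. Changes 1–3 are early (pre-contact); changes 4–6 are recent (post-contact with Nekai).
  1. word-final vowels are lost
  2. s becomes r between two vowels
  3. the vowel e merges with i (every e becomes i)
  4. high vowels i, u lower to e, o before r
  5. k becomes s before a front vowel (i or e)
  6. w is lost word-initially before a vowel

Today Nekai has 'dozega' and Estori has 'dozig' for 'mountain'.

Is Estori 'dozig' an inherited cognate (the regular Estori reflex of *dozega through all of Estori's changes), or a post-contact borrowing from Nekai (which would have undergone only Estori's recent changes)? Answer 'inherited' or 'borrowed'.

If inherited, *dozega would pass through all of Estori's changes:
Estori: *dozega > dozeg > dozig  (by apocope, vowel merger)
If borrowed from Nekai 'dozega' after the early changes, it would undergo only the recent ones:
  rule 4 (pre-rhotic lowering): no change (dozega)
  rule 5 (palatalisation): no change (dozega)
  rule 6 (glide loss): no change (dozega)
  ⇒ as a loan: dozega
Estori 'dozig' matches the inherited outcome exactly, so it is an inherited cognate, not a loan.

inherited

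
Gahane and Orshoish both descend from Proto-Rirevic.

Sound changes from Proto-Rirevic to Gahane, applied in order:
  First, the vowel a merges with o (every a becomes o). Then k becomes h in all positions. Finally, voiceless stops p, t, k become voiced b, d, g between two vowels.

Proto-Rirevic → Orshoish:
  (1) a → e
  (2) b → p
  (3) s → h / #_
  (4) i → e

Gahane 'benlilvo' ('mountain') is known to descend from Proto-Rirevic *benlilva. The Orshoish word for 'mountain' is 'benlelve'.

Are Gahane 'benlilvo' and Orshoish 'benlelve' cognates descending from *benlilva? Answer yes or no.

Derive the expected Orshoish reflex of *benlilva:
Orshoish: *benlilva > benlilve > penlilve > penlelve  (by vowel merger, unconditioned shift, vowel merger)
The regular Orshoish reflex would be 'penlelve', but the attested form is 'benlelve'. The correspondence is irregular, so they are not cognates (the Orshoish form has a different source).

no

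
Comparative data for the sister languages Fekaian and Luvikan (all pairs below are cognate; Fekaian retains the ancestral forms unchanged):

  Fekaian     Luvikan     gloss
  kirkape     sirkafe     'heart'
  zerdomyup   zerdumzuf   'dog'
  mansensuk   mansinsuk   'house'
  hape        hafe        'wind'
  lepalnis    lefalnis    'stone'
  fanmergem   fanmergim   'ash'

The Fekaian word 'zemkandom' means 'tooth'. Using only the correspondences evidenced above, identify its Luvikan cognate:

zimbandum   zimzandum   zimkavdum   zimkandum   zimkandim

fanmergem ~ fanmergim — Fekaian e corresponds to Luvikan i after a consonant, before a nasal.
zerdomyup ~ zerdumzuf — Fekaian o corresponds to Luvikan u after a consonant, before a nasal.
Applying these to Fekaian 'zemkandom':
  zemkandom → zimkandom   (e→i after a consonant, before a nasal)
  zimkandom → zimkandum   (o→u after a consonant, before a nasal)
So the Luvikan cognate is 'zimkandum'.

zimkandum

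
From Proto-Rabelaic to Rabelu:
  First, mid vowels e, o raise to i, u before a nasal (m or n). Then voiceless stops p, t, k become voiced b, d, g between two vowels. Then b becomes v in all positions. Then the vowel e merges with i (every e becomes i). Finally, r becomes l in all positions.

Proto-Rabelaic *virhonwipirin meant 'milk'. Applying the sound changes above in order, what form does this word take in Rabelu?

vilhunwivilin

Rabelu: start from *virhonwipirin.
  rule 1 (pre-nasal raising): virhonwipirin → virhunwipirin
  rule 2 (intervocalic voicing): virhunwipirin → virhunwibirin
  rule 3 (unconditioned shift): virhunwibirin → virhunwivirin
  rule 4: no change — virhunwivirin
  rule 5 (unconditioned shift): virhunwivirin → vilhunwivilin
  ⇒ Rabelu vilhunwivilin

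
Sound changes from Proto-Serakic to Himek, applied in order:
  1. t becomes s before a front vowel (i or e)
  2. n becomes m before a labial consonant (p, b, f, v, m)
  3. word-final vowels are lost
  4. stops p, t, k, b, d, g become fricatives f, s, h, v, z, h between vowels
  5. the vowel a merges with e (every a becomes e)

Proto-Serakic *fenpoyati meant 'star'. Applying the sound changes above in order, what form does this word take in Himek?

Himek: *fenpoyati > fenpoyasi > fempoyasi > fempoyas > fempoyes  (by palatalisation, nasal place assimilation, apocope, vowel merger)

fempoyes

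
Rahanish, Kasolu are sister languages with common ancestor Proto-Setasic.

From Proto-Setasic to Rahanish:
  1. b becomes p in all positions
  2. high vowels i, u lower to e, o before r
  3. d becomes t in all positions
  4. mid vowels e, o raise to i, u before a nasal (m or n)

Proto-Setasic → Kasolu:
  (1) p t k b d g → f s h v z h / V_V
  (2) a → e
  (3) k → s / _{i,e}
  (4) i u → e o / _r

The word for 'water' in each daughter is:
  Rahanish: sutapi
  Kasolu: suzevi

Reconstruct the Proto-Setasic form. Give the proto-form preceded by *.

Position 3: Rahanish has t, Kasolu has z. Taking the neighbouring segments as reconstructed: Rahanish t could go back to *t or *d; Kasolu z could go back to *d or *z — the one source consistent with every daughter is *d.
Position 4: Rahanish has a, Kasolu has e. Rahanish preserves a here (none of its changes turn any other segment into a), so the proto-segment is *a.
Position 5: Rahanish has p, Kasolu has v. Taking the neighbouring segments as reconstructed: Rahanish p could go back to *p or *b; Kasolu v could go back to *b or *v — the one source consistent with every daughter is *b.
This points to *sudabi. Verify forward in each daughter:
Rahanish: *sudabi > sudapi > sutapi  (by unconditioned shift, unconditioned shift)
Kasolu: start from *sudabi.
  rule 1 (intervocalic lenition): sudabi → suzavi
  rule 2 (vowel merger): suzavi → suzevi
  rule 3: no change — suzevi
  rule 4: no change — suzevi
  ⇒ Kasolu suzevi
No other proto-form is consistent with every reflex, so the reconstruction is *sudabi.

*sudabi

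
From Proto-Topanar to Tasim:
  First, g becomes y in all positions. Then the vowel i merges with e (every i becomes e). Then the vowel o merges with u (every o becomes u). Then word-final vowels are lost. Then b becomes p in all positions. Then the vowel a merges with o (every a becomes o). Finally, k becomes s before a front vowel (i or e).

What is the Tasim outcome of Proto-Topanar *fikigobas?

Tasim: start from *fikigobas.
  rule 1 (unconditioned shift): fikigobas → fikiyobas
  rule 2 (vowel merger): fikiyobas → fekeyobas
  rule 3 (vowel merger): fekeyobas → fekeyubas
  rule 4: no change — fekeyubas
  rule 5 (unconditioned shift): fekeyubas → fekeyupas
  rule 6 (vowel merger): fekeyupas → fekeyupos
  rule 7 (palatalisation): fekeyupos → feseyupos
  ⇒ Tasim feseyupos

feseyupos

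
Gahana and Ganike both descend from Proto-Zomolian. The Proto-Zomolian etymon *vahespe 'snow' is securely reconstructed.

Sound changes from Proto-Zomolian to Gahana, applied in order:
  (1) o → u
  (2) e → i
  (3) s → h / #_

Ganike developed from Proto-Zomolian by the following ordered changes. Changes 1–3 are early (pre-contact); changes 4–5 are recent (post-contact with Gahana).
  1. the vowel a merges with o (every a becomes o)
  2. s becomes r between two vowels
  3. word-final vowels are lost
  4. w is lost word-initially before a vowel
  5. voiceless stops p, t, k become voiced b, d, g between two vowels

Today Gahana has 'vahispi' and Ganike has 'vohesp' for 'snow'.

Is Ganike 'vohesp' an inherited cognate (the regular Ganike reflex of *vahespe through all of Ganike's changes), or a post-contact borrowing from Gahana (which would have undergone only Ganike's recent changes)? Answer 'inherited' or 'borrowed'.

inherited

If inherited, *vahespe would pass through all of Ganike's changes:
Ganike: *vahespe > vohespe > vohesp  (by vowel merger, apocope)
If borrowed from Gahana 'vahispi' after the early changes, it would undergo only the recent ones:
  rule 4 (glide loss): no change (vahispi)
  rule 5 (intervocalic voicing): no change (vahispi)
  ⇒ as a loan: vahispi
Ganike 'vohesp' matches the inherited outcome exactly, so it is an inherited cognate, not a loan.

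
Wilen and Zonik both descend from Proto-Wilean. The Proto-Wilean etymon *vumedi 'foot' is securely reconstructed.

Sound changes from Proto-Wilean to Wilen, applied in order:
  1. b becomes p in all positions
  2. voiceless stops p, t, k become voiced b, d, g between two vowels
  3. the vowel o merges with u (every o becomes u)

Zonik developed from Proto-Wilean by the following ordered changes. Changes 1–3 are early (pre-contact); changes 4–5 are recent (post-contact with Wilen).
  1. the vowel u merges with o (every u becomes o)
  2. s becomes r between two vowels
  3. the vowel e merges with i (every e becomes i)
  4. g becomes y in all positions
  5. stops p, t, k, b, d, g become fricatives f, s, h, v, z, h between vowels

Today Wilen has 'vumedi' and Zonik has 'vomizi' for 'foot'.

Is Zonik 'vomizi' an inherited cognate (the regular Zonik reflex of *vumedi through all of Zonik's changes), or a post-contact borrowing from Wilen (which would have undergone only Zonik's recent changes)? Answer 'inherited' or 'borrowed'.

inherited

If inherited, *vumedi would pass through all of Zonik's changes:
Zonik: *vumedi
  vumedi → vomedi   [vowel merger]
  vomedi (rule 2 does not apply)
  vomedi → vomidi   [vowel merger]
  vomidi (rule 4 does not apply)
  vomidi → vomizi   [intervocalic lenition]
  giving Zonik vomizi.
If borrowed from Wilen 'vumedi' after the early changes, it would undergo only the recent ones:
  rule 4 (unconditioned shift): no change (vumedi)
  rule 5 (intervocalic lenition): vumedi → vumezi
  ⇒ as a loan: vumezi
Zonik 'vomizi' matches the inherited outcome exactly, so it is an inherited cognate, not a loan.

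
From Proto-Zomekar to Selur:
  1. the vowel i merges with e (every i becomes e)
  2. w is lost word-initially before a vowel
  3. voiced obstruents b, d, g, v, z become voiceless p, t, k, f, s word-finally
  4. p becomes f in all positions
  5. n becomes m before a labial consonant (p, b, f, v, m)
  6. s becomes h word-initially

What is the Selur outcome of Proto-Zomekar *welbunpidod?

elbumfedot

Selur: start from *welbunpidod.
  rule 1 (vowel merger): welbunpidod → welbunpedod
  rule 2 (glide loss): welbunpedod → elbunpedod
  rule 3 (final devoicing): elbunpedod → elbunpedot
  rule 4 (unconditioned shift): elbunpedot → elbunfedot
  rule 5 (nasal place assimilation): elbunfedot → elbumfedot
  rule 6: no change — elbumfedot
  ⇒ Selur elbumfedot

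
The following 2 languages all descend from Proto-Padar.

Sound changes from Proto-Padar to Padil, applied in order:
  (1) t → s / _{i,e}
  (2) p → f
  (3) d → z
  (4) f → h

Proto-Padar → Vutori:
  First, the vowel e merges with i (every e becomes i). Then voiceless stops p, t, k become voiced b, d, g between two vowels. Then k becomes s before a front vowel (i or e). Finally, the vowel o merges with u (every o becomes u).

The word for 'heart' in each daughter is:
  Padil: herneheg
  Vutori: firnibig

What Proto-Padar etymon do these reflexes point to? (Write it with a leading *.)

Position 5: Padil has e, Vutori has i. Padil preserves e here (none of its changes turn any other segment into e), so the proto-segment is *e.
Position 6: Padil has h, Vutori has b. Taking the neighbouring segments as reconstructed: Padil h could go back to *p or *f or *h; Vutori b could go back to *p or *b — the one source consistent with every daughter is *p.
Position 1: Padil has h, Vutori has f. Vutori preserves f here (none of its changes turn any other segment into f), so the proto-segment is *f.
Continuing position by position gives *fernepeg; check it forward:
Padil: *fernepeg > fernefeg > herneheg  (by unconditioned shift, unconditioned shift)
Vutori: *fernepeg > firnipig > firnibig  (by vowel merger, intervocalic voicing)
*fernepeg is the unique common source.

*fernepeg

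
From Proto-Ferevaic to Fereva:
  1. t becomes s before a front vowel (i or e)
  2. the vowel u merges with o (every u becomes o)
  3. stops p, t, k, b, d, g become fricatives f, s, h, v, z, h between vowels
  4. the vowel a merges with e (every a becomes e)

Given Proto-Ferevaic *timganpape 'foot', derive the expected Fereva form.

simgenpefe

Fereva: *timganpape > simganpape > simganpafe > simgenpefe  (by palatalisation, intervocalic lenition, vowel merger)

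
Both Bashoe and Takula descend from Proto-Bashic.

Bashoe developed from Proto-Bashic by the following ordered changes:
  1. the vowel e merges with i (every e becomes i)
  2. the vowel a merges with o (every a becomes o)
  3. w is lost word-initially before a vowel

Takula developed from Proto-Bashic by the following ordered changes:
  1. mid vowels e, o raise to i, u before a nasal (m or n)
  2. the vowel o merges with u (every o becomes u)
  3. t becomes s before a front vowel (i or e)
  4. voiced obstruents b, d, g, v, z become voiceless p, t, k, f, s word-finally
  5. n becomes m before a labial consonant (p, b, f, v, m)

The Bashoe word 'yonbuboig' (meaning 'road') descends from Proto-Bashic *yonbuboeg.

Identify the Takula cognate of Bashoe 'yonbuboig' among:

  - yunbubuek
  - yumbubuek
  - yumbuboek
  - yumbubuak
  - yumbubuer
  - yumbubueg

Takula: *yonbuboeg
  yonbuboeg → yunbuboeg   [pre-nasal raising]
  yunbuboeg → yunbubueg   [vowel merger]
  yunbubueg (rule 3 does not apply)
  yunbubueg → yunbubuek   [final devoicing]
  yunbubuek → yumbubuek   [nasal place assimilation]
  giving Takula yumbubuek.
Among the options, 'yumbubuek' alone shows every Takula change applied in order.

yumbubuek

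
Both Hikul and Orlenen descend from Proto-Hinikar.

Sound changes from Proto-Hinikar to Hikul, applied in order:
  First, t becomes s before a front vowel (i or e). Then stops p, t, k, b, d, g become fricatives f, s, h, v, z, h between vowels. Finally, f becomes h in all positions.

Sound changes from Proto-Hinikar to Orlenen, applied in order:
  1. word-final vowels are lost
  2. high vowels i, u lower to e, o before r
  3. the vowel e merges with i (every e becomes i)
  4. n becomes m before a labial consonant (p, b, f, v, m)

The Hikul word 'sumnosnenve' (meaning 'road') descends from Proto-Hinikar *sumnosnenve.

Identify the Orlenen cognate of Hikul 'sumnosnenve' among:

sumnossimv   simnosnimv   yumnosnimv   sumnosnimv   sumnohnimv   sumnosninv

Orlenen: start from *sumnosnenve.
  rule 1 (apocope): sumnosnenve → sumnosnenv
  rule 2: no change — sumnosnenv
  rule 3 (vowel merger): sumnosnenv → sumnosninv
  rule 4 (nasal place assimilation): sumnosninv → sumnosnimv
  ⇒ Orlenen sumnosnimv

sumnosnimv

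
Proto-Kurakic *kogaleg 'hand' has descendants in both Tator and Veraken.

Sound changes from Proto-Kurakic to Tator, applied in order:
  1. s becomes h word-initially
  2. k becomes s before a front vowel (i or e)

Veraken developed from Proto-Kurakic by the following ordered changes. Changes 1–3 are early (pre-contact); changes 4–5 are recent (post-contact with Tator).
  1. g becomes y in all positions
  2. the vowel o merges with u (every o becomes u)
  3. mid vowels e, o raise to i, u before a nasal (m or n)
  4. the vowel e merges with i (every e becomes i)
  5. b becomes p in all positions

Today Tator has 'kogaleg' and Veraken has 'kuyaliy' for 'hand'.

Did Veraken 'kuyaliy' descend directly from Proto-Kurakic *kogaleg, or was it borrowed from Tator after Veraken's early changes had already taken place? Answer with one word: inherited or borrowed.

If inherited, *kogaleg would pass through all of Veraken's changes:
Veraken: *kogaleg
  kogaleg → koyaley   [unconditioned shift]
  koyaley → kuyaley   [vowel merger]
  kuyaley (rule 3 does not apply)
  kuyaley → kuyaliy   [vowel merger]
  kuyaliy (rule 5 does not apply)
  giving Veraken kuyaliy.
If borrowed from Tator 'kogaleg' after the early changes, it would undergo only the recent ones:
  rule 4 (vowel merger): kogaleg → kogalig
  rule 5 (unconditioned shift): no change (kogalig)
  ⇒ as a loan: kogalig
Veraken 'kuyaliy' matches the inherited outcome exactly, so it is an inherited cognate, not a loan.

inherited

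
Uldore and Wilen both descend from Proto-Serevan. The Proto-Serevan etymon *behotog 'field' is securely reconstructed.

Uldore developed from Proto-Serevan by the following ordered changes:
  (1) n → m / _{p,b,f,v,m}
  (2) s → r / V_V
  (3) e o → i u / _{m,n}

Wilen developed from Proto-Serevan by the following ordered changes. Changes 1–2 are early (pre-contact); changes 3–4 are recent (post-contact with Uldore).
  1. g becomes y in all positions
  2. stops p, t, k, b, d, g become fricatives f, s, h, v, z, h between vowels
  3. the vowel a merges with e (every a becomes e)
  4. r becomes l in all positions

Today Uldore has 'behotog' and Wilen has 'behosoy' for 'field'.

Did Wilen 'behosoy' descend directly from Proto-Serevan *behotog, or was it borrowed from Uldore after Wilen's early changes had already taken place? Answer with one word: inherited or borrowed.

If inherited, *behotog would pass through all of Wilen's changes:
Wilen: *behotog > behotoy > behosoy  (by unconditioned shift, intervocalic lenition)
If borrowed from Uldore 'behotog' after the early changes, it would undergo only the recent ones:
  rule 3 (vowel merger): no change (behotog)
  rule 4 (unconditioned shift): no change (behotog)
  ⇒ as a loan: behotog
Wilen 'behosoy' matches the inherited outcome exactly, so it is an inherited cognate, not a loan.

inherited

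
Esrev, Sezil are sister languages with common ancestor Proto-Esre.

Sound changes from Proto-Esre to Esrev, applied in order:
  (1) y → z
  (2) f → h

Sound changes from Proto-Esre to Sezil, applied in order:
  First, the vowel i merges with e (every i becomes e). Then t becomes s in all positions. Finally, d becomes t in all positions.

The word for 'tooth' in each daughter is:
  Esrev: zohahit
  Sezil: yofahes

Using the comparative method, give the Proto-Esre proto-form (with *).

Position 1: Esrev has z, Sezil has y. Sezil preserves y here (none of its changes turn any other segment into y), so the proto-segment is *y.
Position 7: Esrev has t, Sezil has s. Esrev preserves t here (none of its changes turn any other segment into t), so the proto-segment is *t.
Position 3: Esrev has h, Sezil has f. Sezil preserves f here (none of its changes turn any other segment into f), so the proto-segment is *f.
Continuing position by position gives *yofahit; check it forward:
Esrev: *yofahit
  yofahit → zofahit   [unconditioned shift]
  zofahit → zohahit   [unconditioned shift]
  giving Esrev zohahit.
Sezil: start from *yofahit.
  rule 1 (vowel merger): yofahit → yofahet
  rule 2 (unconditioned shift): yofahet → yofahes
  rule 3: no change — yofahes
  ⇒ Sezil yofahes
Only *yofahit yields all of Esrev zohahit, Sezil yofahes.

*yofahit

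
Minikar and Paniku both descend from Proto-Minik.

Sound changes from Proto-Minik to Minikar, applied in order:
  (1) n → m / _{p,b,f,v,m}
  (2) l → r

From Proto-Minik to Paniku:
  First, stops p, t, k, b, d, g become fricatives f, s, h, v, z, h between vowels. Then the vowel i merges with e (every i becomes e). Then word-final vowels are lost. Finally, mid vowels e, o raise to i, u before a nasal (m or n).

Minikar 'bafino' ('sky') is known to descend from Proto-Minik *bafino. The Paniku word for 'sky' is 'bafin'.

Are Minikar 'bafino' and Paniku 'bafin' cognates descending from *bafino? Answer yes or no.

Derive the expected Paniku reflex of *bafino:
Paniku: *bafino
  bafino (rule 1 does not apply)
  bafino → bafeno   [vowel merger]
  bafeno → bafen   [apocope]
  bafen → bafin   [pre-nasal raising]
  giving Paniku bafin.
Paniku 'bafin' matches the regular reflex exactly, so the pair is cognate.

yes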